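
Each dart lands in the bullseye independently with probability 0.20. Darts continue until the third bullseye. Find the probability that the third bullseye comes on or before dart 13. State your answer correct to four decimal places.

0.4983

Finishing within 13 darts ⇔ at least 3 successes in the first 13. With X ~ Binomial(13, 0.20), P(Y ≤ 13) = 1 − P(X ≤ 2).
  k=0: C(13,0)·0.20^0·0.80^13 = 0.054976
  k=1: C(13,1)·0.20^1·0.80^12 = 0.178671
  k=2: C(13,2)·0.20^2·0.80^11 = 0.268006
1 − 0.501652 = 0.498348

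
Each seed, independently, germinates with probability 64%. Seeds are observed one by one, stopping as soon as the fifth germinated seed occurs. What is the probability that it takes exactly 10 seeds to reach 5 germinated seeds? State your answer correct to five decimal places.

Y = trial on which the fifth success occurs; negative binomial, r=5, p=0.64.
P(Y=10) = C(9,4) · p^5 · (1−p)^5
= 126 · 0.10737 · 0.0060466 = 0.0818056

0.08181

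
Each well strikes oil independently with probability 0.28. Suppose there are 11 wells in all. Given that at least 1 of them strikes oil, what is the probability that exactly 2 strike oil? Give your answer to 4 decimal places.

X ~ Binomial(11, 0.28). Want P(X=2 | X≥1) = P(X=2) / P(X≥1).
P(X=2) = C(11,2)·0.28^2·0.72^9 = 0.224218
P(X≥1) = 1 − 0.026956 = 0.973044
Ratio = 0.224218 / 0.973044 = 0.230430

0.2304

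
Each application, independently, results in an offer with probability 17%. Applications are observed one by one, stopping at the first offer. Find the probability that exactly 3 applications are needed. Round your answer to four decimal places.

Geometric (trials to first success), p = 0.17.
P(Y = 3) = (1−p)^2 · p = 0.6889 · 0.17 = 0.117113

0.1171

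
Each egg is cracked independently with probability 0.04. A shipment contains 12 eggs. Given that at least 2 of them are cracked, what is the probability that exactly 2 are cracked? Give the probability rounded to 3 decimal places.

0.867

X ~ Binomial(12, 0.04). Want P(X=2 | X≥2) = P(X=2) / P(X≥2).
P(X=2) = C(12,2)·0.04^2·0.96^10 = 0.07021
P(X≥2) = 1 − 0.61271 − 0.30635 = 0.08094
Ratio = 0.07021 / 0.08094 = 0.86744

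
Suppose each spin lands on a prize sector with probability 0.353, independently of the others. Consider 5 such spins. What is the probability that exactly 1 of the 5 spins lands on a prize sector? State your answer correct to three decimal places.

0.309

X ~ Binomial(n=5, p=0.353).
P(X=1) = C(5,1) · p^1 · (1−p)^4
= 5 · 0.353 · 0.17523 = 0.30929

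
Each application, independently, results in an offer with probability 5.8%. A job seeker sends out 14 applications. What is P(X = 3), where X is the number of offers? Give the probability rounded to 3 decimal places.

0.037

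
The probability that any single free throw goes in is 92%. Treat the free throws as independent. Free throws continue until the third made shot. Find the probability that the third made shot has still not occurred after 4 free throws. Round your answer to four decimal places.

0.0344

Needing more than 4 free throws ⇔ fewer than 3 successes in the first 4. With X ~ Binomial(4, 0.92), P(Y > 4) = P(X ≤ 2).
  k=0: C(4,0)·0.92^0·0.08^4 = 0.000041
  k=1: C(4,1)·0.92^1·0.08^3 = 0.001884
  k=2: C(4,2)·0.92^2·0.08^2 = 0.032502
P(X ≤ 2) = 0.034427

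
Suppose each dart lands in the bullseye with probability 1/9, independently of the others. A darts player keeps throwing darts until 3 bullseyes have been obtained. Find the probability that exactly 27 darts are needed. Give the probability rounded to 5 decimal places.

Y = trial on which the third success occurs; negative binomial, r=3, p=0.111111.
P(Y=27) = C(26,2) · p^3 · (1−p)^24
= 325 · 0.0013717 · 0.059202 = 0.0263934

0.02639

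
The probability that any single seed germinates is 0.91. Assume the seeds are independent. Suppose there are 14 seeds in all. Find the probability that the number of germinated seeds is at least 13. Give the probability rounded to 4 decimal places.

0.6368

X ~ Binomial(14, 0.91); P(X ≥ 13) = Σ C(14,k) p^k (1−p)^(14−k) over k:
  k=13: C(14,13)·0.91^13·0.09^1 = 0.369750
  k=14: C(14,14)·0.91^14·0.09^0 = 0.267042
Total = 0.636792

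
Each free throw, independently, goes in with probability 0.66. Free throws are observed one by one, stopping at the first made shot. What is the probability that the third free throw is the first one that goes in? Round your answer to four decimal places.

Geometric (trials to first success), p = 0.66.
P(Y = 3) = (1−p)^2 · p = 0.1156 · 0.66 = 0.076296

0.0763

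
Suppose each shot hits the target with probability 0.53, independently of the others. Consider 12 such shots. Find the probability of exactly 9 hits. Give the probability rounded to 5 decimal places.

0.07537

X ~ Binomial(n=12, p=0.53).
P(X=9) = C(12,9) · p^9 · (1−p)^3
= 220 · 0.0032998 · 0.10382 = 0.0753701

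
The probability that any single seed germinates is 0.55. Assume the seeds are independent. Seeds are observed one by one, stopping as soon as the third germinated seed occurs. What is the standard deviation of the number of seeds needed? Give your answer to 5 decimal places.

2.11254

Y = total seeds until the third success; negative binomial with r=3, p=0.55.
SD(Y) = √[r(1−p)/p²] = √(4.4628099) = 2.1125364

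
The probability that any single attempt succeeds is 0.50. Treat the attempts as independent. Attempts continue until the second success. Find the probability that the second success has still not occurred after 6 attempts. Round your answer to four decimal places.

0.1094

Needing more than 6 attempts ⇔ fewer than 2 successes in the first 6. With X ~ Binomial(6, 0.50), P(Y > 6) = P(X ≤ 1).
  k=0: C(6,0)·0.50^0·0.50^6 = 0.015625
  k=1: C(6,1)·0.50^1·0.50^5 = 0.093750
P(X ≤ 1) = 0.109375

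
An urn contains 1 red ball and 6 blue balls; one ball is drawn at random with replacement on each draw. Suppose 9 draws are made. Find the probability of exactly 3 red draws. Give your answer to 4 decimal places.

X ~ Binomial(n=9, p=0.142857).
P(X=3) = C(9,3) · p^3 · (1−p)^6
= 84 · 0.0029155 · 0.39657 = 0.097119

0.0971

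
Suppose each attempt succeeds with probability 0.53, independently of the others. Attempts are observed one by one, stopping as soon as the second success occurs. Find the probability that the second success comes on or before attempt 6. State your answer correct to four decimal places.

Finishing within 6 attempts ⇔ at least 2 successes in the first 6. With X ~ Binomial(6, 0.53), P(Y ≤ 6) = 1 − P(X ≤ 1).
  k=0: C(6,0)·0.53^0·0.47^6 = 0.010779
  k=1: C(6,1)·0.53^1·0.47^5 = 0.072932
1 − 0.083711 = 0.916289

0.9163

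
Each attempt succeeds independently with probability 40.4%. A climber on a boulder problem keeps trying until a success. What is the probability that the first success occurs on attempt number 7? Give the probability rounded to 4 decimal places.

0.0181

Geometric (trials to first success), p = 0.404.
P(Y = 7) = (1−p)^6 · p = 0.044821 · 0.404 = 0.018108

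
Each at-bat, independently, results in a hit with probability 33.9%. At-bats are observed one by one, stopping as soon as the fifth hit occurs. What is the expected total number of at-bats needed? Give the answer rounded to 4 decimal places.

Y = total at-bats until the fifth success; negative binomial with r=5, p=0.339.
E[Y] = r / p = 5 / 0.339 = 14.749263

14.7493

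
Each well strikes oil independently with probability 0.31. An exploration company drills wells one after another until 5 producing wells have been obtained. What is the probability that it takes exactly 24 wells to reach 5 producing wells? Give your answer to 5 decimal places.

Y = trial on which the fifth success occurs; negative binomial, r=5, p=0.31.
P(Y=24) = C(23,4) · p^5 · (1−p)^19
= 8855 · 0.0028629 · 0.00086723 = 0.0219852

0.02199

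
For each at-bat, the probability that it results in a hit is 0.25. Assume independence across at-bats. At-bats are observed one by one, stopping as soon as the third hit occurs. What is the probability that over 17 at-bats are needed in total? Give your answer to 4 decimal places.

0.1637

Needing more than 17 at-bats ⇔ fewer than 3 successes in the first 17. With X ~ Binomial(17, 0.25), P(Y > 17) = P(X ≤ 2).
  k=0: C(17,0)·0.25^0·0.75^17 = 0.007517
  k=1: C(17,1)·0.25^1·0.75^16 = 0.042596
  k=2: C(17,2)·0.25^2·0.75^15 = 0.113589
P(X ≤ 2) = 0.163702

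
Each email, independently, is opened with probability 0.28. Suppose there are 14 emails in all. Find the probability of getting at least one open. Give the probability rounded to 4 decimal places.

P(at least one) = 1 − P(none) = 1 − (1 − 0.28)^14
= 1 − 0.010061 = 0.989939

0.9899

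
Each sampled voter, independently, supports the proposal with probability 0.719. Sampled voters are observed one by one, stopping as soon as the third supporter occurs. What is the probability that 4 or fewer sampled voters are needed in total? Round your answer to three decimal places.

0.685

Finishing within 4 sampled voters ⇔ at least 3 successes in the first 4. With X ~ Binomial(4, 0.719), P(Y ≤ 4) = 1 − P(X ≤ 2).
  k=0: C(4,0)·0.719^0·0.281^4 = 0.00623
  k=1: C(4,1)·0.719^1·0.281^3 = 0.06381
  k=2: C(4,2)·0.719^2·0.281^2 = 0.24492
1 − 0.31497 = 0.68503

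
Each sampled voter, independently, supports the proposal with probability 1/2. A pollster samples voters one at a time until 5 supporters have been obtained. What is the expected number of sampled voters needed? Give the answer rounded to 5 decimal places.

Y = total sampled voters until the fifth success; negative binomial with r=5, p=0.50.
E[Y] = r / p = 5 / 0.50 = 10.0000000

10.00000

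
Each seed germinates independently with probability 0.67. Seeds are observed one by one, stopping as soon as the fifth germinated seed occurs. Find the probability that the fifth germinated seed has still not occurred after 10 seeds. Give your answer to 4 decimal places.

0.0732

Needing more than 10 seeds ⇔ fewer than 5 successes in the first 10. With X ~ Binomial(10, 0.67), P(Y > 10) = P(X ≤ 4).
  k=0: C(10,0)·0.67^0·0.33^10 = 0.000015
  k=1: C(10,1)·0.67^1·0.33^9 = 0.000311
  k=2: C(10,2)·0.67^2·0.33^8 = 0.002841
  k=3: C(10,3)·0.67^3·0.33^7 = 0.015382
  k=4: C(10,4)·0.67^4·0.33^6 = 0.054652
P(X ≤ 4) = 0.073200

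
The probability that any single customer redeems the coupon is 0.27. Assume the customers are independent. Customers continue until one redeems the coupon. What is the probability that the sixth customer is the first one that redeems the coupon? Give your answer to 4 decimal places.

0.0560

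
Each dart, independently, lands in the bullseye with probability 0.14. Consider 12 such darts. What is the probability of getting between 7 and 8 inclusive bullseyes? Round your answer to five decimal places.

X ~ Binomial(12, 0.14); P(7 ≤ X ≤ 8) = Σ C(12,k) p^k (1−p)^(12−k) over k:
  k=7: C(12,7)·0.14^7·0.86^5 = 0.0003927
  k=8: C(12,8)·0.14^8·0.86^4 = 0.0000400
Total = 0.0004327

0.00043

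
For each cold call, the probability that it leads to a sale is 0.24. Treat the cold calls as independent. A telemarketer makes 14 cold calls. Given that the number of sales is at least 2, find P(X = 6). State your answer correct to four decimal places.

0.0723

X ~ Binomial(14, 0.24). Want P(X=6 | X≥2) = P(X=6) / P(X≥2).
P(X=6) = C(14,6)·0.24^6·0.76^8 = 0.063875
P(X≥2) = 1 − 0.021448 − 0.094823 = 0.883728
Ratio = 0.063875 / 0.883728 = 0.072279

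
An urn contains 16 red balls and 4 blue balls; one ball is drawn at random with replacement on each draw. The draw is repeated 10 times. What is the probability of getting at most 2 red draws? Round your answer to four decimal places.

X ~ Binomial(10, 0.80); P(X ≤ 2) = Σ C(10,k) p^k (1−p)^(10−k) over k:
  k=0: C(10,0)·0.80^0·0.20^10 = 0.000000
  k=1: C(10,1)·0.80^1·0.20^9 = 0.000004
  k=2: C(10,2)·0.80^2·0.20^8 = 0.000074
Total = 0.000078

0.0001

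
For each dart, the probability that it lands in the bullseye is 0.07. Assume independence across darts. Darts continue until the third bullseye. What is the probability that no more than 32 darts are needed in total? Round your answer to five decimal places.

Finishing within 32 darts ⇔ at least 3 successes in the first 32. With X ~ Binomial(32, 0.07), P(Y ≤ 32) = 1 − P(X ≤ 2).
  k=0: C(32,0)·0.07^0·0.93^32 = 0.0980515
  k=1: C(32,1)·0.07^1·0.93^31 = 0.2361671
  k=2: C(32,2)·0.07^2·0.93^30 = 0.2755283
1 − 0.6097469 = 0.3902531

0.39025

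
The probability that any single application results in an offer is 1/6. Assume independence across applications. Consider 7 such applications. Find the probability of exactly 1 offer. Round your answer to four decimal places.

X ~ Binomial(n=7, p=0.166667).
P(X=1) = C(7,1) · p^1 · (1−p)^6
= 7 · 0.16667 · 0.3349 = 0.390714

0.3907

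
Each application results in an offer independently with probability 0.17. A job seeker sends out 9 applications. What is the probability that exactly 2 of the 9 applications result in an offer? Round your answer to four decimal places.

X ~ Binomial(n=9, p=0.17).
P(X=2) = C(9,2) · p^2 · (1−p)^7
= 36 · 0.0289 · 0.27136 = 0.282323

0.2823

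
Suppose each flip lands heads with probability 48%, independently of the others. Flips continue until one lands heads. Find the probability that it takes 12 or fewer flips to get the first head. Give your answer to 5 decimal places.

0.99961

Y = number of flips to the first success; geometric, p = 0.48.
P(Y ≤ 12) = 1 − (1−p)^12 = 1 − 0.0003909 = 0.9996091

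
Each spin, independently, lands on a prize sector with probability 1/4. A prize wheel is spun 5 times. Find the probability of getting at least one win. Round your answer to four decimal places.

P(at least one) = 1 − P(none) = 1 − (1 − 0.25)^5
= 1 − 0.237305 = 0.762695

0.7627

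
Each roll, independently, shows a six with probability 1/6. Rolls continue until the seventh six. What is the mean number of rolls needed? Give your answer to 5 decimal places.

42.00000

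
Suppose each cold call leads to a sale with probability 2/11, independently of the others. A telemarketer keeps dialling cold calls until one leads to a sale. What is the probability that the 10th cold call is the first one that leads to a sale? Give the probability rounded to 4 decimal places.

Geometric (trials to first success), p = 0.181818.
P(Y = 10) = (1−p)^9 · p = 0.1643 · 0.181818 = 0.029873

0.0299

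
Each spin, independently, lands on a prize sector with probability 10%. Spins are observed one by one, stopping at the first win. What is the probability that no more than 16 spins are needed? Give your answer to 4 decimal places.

0.8147

Y = number of spins to the first success; geometric, p = 0.10.
P(Y ≤ 16) = 1 − (1−p)^16 = 1 − 0.185302 = 0.814698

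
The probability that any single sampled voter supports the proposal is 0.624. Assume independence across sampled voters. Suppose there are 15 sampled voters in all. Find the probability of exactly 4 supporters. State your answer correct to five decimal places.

X ~ Binomial(n=15, p=0.624).
P(X=4) = C(15,4) · p^4 · (1−p)^11
= 1365 · 0.15161 · 2.1236e-05 = 0.0043948

0.00439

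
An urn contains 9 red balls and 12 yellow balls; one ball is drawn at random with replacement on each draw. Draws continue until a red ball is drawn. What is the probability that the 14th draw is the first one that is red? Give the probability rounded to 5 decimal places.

Geometric (trials to first success), p = 0.428571.
P(Y = 14) = (1−p)^13 · p = 0.00069264 · 0.428571 = 0.0002968

0.00030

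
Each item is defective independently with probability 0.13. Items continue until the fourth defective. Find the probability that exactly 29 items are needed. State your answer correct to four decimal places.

0.0288

Y = trial on which the fourth success occurs; negative binomial, r=4, p=0.13.
P(Y=29) = C(28,3) · p^4 · (1−p)^25
= 3276 · 0.00028561 · 0.03076 = 0.028781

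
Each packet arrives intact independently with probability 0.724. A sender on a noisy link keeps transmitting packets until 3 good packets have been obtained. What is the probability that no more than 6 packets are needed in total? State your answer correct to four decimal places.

Finishing within 6 packets ⇔ at least 3 successes in the first 6. With X ~ Binomial(6, 0.724), P(Y ≤ 6) = 1 − P(X ≤ 2).
  k=0: C(6,0)·0.724^0·0.276^6 = 0.000442
  k=1: C(6,1)·0.724^1·0.276^5 = 0.006957
  k=2: C(6,2)·0.724^2·0.276^4 = 0.045625
1 − 0.053024 = 0.946976

0.9470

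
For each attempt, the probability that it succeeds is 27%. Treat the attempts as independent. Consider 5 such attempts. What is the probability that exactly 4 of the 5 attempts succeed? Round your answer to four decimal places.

X ~ Binomial(n=5, p=0.27).
P(X=4) = C(5,4) · p^4 · (1−p)^1
= 5 · 0.0053144 · 0.73 = 0.019398

0.0194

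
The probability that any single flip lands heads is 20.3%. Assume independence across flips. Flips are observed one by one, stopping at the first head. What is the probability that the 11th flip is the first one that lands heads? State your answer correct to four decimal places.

0.0210

Geometric (trials to first success), p = 0.203.
P(Y = 11) = (1−p)^10 · p = 0.10341 · 0.203 = 0.020993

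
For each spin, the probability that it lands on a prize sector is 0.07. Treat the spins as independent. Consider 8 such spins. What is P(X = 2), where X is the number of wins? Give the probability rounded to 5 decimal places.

0.08877

X ~ Binomial(n=8, p=0.07).
P(X=2) = C(8,2) · p^2 · (1−p)^6
= 28 · 0.0049 · 0.64699 = 0.0887671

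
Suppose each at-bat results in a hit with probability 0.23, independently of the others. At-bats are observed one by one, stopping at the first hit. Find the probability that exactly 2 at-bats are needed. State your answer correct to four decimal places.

0.1771

Geometric (trials to first success), p = 0.23.
P(Y = 2) = (1−p)^1 · p = 0.77 · 0.23 = 0.177100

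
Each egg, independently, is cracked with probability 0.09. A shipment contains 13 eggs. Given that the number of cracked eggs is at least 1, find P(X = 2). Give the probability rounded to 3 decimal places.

0.317

X ~ Binomial(13, 0.09). Want P(X=2 | X≥1) = P(X=2) / P(X≥1).
P(X=2) = C(13,2)·0.09^2·0.91^11 = 0.22389
P(X≥1) = 1 − 0.29345 = 0.70655
Ratio = 0.22389 / 0.70655 = 0.31688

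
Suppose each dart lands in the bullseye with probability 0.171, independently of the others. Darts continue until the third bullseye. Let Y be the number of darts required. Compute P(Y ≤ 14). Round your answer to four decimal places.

Finishing within 14 darts ⇔ at least 3 successes in the first 14. With X ~ Binomial(14, 0.171), P(Y ≤ 14) = 1 − P(X ≤ 2).
  k=0: C(14,0)·0.171^0·0.829^14 = 0.072404
  k=1: C(14,1)·0.171^1·0.829^13 = 0.209090
  k=2: C(14,2)·0.171^2·0.829^12 = 0.280342
1 − 0.561836 = 0.438164

0.4382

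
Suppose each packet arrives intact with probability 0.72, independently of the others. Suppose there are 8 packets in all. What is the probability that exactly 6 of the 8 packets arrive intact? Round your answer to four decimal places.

0.3058

X ~ Binomial(n=8, p=0.72).
P(X=6) = C(8,6) · p^6 · (1−p)^2
= 28 · 0.13931 · 0.0784 = 0.305822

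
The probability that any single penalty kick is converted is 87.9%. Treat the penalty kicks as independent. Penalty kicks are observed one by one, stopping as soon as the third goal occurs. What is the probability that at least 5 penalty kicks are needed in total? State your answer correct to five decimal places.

0.07432

Needing more than 4 penalty kicks ⇔ fewer than 3 successes in the first 4. With X ~ Binomial(4, 0.879), P(Y > 4) = P(X ≤ 2).
  k=0: C(4,0)·0.879^0·0.121^4 = 0.0002144
  k=1: C(4,1)·0.879^1·0.121^3 = 0.0062288
  k=2: C(4,2)·0.879^2·0.121^2 = 0.0678734
P(X ≤ 2) = 0.0743166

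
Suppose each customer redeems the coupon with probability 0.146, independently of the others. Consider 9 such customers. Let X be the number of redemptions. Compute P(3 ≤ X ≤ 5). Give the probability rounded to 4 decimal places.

X ~ Binomial(9, 0.146); P(3 ≤ X ≤ 5) = Σ C(9,k) p^k (1−p)^(9−k) over k:
  k=3: C(9,3)·0.146^3·0.854^6 = 0.101411
  k=4: C(9,4)·0.146^4·0.854^5 = 0.026006
  k=5: C(9,5)·0.146^5·0.854^4 = 0.004446
Total = 0.131863

0.1319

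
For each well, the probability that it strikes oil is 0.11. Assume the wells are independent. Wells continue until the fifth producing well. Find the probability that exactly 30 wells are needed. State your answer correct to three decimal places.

Y = trial on which the fifth success occurs; negative binomial, r=5, p=0.11.
P(Y=30) = C(29,4) · p^5 · (1−p)^25
= 23751 · 1.6105e-05 · 0.054294 = 0.02077

0.021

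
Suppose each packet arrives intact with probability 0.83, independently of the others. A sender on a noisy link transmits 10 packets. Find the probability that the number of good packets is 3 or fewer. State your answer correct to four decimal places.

X ~ Binomial(10, 0.83); P(X ≤ 3) = Σ C(10,k) p^k (1−p)^(10−k) over k:
  k=0: C(10,0)·0.83^0·0.17^10 = 0.000000
  k=1: C(10,1)·0.83^1·0.17^9 = 0.000001
  k=2: C(10,2)·0.83^2·0.17^8 = 0.000022
  k=3: C(10,3)·0.83^3·0.17^7 = 0.000282
Total = 0.000304

0.0003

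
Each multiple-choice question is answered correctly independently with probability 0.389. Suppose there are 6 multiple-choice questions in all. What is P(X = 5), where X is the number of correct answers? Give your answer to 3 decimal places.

0.033

X ~ Binomial(n=6, p=0.389).
P(X=5) = C(6,5) · p^5 · (1−p)^1
= 6 · 0.0089073 · 0.611 = 0.03265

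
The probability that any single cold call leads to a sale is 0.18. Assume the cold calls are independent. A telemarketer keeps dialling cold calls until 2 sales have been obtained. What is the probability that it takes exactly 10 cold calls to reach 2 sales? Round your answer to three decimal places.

0.060

Y = trial on which the second success occurs; negative binomial, r=2, p=0.18.
P(Y=10) = C(9,1) · p^2 · (1−p)^8
= 9 · 0.0324 · 0.20441 = 0.05961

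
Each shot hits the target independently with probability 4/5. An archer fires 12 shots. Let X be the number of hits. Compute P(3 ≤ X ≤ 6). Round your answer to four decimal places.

0.0194

X ~ Binomial(12, 0.80); P(3 ≤ X ≤ 6) = Σ C(12,k) p^k (1−p)^(12−k) over k:
  k=3: C(12,3)·0.80^3·0.20^9 = 0.000058
  k=4: C(12,4)·0.80^4·0.20^8 = 0.000519
  k=5: C(12,5)·0.80^5·0.20^7 = 0.003322
  k=6: C(12,6)·0.80^6·0.20^6 = 0.015502
Total = 0.019401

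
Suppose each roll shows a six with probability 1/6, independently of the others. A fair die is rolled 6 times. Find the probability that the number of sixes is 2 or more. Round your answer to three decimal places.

0.263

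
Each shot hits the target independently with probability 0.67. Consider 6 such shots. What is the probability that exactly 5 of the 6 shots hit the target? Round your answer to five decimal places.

0.26732

X ~ Binomial(n=6, p=0.67).
P(X=5) = C(6,5) · p^5 · (1−p)^1
= 6 · 0.13501 · 0.33 = 0.2673248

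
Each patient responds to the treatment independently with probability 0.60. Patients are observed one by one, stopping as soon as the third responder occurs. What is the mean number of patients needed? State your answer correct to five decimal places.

5.00000

Y = total patients until the third success; negative binomial with r=3, p=0.60.
E[Y] = r / p = 3 / 0.60 = 5.0000000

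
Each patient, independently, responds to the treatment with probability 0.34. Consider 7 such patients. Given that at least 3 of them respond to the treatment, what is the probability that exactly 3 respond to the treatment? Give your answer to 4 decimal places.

0.5869

X ~ Binomial(7, 0.34). Want P(X=3 | X≥3) = P(X=3) / P(X≥3).
P(X=3) = C(7,3)·0.34^3·0.66^4 = 0.261024
P(X≥3) = 1 − 0.054552 − 0.196716 − 0.304016 = 0.444716
Ratio = 0.261024 / 0.444716 = 0.586946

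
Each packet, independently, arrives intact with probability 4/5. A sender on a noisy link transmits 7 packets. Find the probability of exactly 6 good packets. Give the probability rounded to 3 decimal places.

0.367

X ~ Binomial(n=7, p=0.80).
P(X=6) = C(7,6) · p^6 · (1−p)^1
= 7 · 0.26214 · 0.2 = 0.36700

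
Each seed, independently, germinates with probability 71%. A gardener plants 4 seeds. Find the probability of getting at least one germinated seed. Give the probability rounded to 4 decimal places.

P(at least one) = 1 − P(none) = 1 − (1 − 0.71)^4
= 1 − 0.007073 = 0.992927

0.9929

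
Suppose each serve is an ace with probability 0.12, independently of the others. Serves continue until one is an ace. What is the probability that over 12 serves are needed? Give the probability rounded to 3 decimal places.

0.216

Y = number of serves to the first success; geometric, p = 0.12.
P(Y > 12) = P(first 12 all fail) = (1−p)^12 = 0.21567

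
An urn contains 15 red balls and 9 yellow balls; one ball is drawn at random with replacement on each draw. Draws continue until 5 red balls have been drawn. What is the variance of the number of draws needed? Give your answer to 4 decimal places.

4.8000

Y = total draws until the fifth success; negative binomial with r=5, p=0.625.
Var(Y) = r(1−p)/p² = 5·0.375 / 0.625² = 4.800000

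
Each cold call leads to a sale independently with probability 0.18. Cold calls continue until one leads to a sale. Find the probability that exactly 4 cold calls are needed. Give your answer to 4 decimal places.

Geometric (trials to first success), p = 0.18.
P(Y = 4) = (1−p)^3 · p = 0.55137 · 0.18 = 0.099246

0.0992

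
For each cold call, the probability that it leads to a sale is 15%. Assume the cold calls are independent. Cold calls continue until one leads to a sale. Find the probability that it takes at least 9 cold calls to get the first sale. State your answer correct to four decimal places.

Y = number of cold calls to the first success; geometric, p = 0.15.
P(Y > 8) = P(first 8 all fail) = (1−p)^8 = 0.272491

0.2725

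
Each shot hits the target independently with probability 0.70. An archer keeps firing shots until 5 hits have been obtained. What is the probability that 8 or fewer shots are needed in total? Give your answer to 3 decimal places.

Finishing within 8 shots ⇔ at least 5 successes in the first 8. With X ~ Binomial(8, 0.70), P(Y ≤ 8) = 1 − P(X ≤ 4).
  k=0: C(8,0)·0.70^0·0.30^8 = 0.00007
  k=1: C(8,1)·0.70^1·0.30^7 = 0.00122
  k=2: C(8,2)·0.70^2·0.30^6 = 0.01000
  k=3: C(8,3)·0.70^3·0.30^5 = 0.04668
  k=4: C(8,4)·0.70^4·0.30^4 = 0.13614
1 − 0.19410 = 0.80590

0.806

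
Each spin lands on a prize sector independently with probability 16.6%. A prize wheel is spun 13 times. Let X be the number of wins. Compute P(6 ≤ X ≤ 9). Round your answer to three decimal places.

X ~ Binomial(13, 0.166); P(6 ≤ X ≤ 9) = Σ C(13,k) p^k (1−p)^(13−k) over k:
  k=6: C(13,6)·0.166^6·0.834^7 = 0.01008
  k=7: C(13,7)·0.166^7·0.834^6 = 0.00201
  k=8: C(13,8)·0.166^8·0.834^5 = 0.00030
  k=9: C(13,9)·0.166^9·0.834^4 = 0.00003
Total = 0.01242

0.012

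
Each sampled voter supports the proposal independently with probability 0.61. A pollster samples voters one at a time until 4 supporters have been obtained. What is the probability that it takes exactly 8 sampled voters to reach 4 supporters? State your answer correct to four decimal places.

Y = trial on which the fourth success occurs; negative binomial, r=4, p=0.61.
P(Y=8) = C(7,3) · p^4 · (1−p)^4
= 35 · 0.13846 · 0.023134 = 0.112110

0.1121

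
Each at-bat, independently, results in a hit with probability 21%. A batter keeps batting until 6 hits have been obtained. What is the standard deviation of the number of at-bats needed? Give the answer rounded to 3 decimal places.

10.367

Y = total at-bats until the sixth success; negative binomial with r=6, p=0.21.
SD(Y) = √[r(1−p)/p²] = √(107.48299) = 10.36740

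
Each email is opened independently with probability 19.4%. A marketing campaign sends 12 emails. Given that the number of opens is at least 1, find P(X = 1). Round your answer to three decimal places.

0.235

X ~ Binomial(12, 0.194). Want P(X=1 | X≥1) = P(X=1) / P(X≥1).
P(X=1) = C(12,1)·0.194^1·0.806^11 = 0.21710
P(X≥1) = 1 − 0.07517 = 0.92483
Ratio = 0.21710 / 0.92483 = 0.23475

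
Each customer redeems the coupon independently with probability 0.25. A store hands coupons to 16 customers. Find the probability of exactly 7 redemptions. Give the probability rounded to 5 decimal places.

0.05243

X ~ Binomial(n=16, p=0.25).
P(X=7) = C(16,7) · p^7 · (1−p)^9
= 11440 · 6.1035e-05 · 0.075085 = 0.0524273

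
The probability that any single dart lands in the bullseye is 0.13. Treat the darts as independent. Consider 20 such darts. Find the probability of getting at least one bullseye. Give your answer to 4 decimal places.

0.9383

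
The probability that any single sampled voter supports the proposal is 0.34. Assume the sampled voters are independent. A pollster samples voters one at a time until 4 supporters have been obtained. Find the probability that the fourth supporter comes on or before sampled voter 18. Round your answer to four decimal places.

0.9083

Finishing within 18 sampled voters ⇔ at least 4 successes in the first 18. With X ~ Binomial(18, 0.34), P(Y ≤ 18) = 1 − P(X ≤ 3).
  k=0: C(18,0)·0.34^0·0.66^18 = 0.000565
  k=1: C(18,1)·0.34^1·0.66^17 = 0.005236
  k=2: C(18,2)·0.34^2·0.66^16 = 0.022927
  k=3: C(18,3)·0.34^3·0.66^15 = 0.062992
1 − 0.091720 = 0.908280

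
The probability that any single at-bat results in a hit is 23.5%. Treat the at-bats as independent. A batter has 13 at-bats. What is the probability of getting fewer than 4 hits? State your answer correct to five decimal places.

0.63446

X ~ Binomial(13, 0.235); P(X ≤ 3) = Σ C(13,k) p^k (1−p)^(13−k) over k:
  k=0: C(13,0)·0.235^0·0.765^13 = 0.0307326
  k=1: C(13,1)·0.235^1·0.765^12 = 0.1227294
  k=2: C(13,2)·0.235^2·0.765^11 = 0.2262070
  k=3: C(13,3)·0.235^3·0.765^10 = 0.2547909
Total = 0.6344599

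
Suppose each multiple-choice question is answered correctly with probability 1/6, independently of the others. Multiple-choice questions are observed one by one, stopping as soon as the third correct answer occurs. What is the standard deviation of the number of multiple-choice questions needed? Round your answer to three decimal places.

Y = total multiple-choice questions until the third success; negative binomial with r=3, p=0.166667.
SD(Y) = √[r(1−p)/p²] = √(90.00000) = 9.48683

9.487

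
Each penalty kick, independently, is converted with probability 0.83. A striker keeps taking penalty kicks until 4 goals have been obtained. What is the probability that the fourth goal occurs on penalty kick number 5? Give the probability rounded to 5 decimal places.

0.32272

Y = trial on which the fourth success occurs; negative binomial, r=4, p=0.83.
P(Y=5) = C(4,3) · p^4 · (1−p)^1
= 4 · 0.47458 · 0.17 = 0.3227166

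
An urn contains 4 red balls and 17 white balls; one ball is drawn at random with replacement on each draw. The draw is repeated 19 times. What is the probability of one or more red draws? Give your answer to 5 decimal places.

P(at least one) = 1 − P(none) = 1 − (1 − 0.190476)^19
= 1 − 0.0180453 = 0.9819547

0.98195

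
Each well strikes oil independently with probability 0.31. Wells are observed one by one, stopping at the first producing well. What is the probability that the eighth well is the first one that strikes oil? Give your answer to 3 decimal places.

0.023

Geometric (trials to first success), p = 0.31.
P(Y = 8) = (1−p)^7 · p = 0.074464 · 0.31 = 0.02308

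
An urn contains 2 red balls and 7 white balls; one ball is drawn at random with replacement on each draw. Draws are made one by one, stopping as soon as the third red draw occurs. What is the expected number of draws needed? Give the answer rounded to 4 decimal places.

13.5000

Y = total draws until the third success; negative binomial with r=3, p=0.222222.
E[Y] = r / p = 3 / 0.222222 = 13.500000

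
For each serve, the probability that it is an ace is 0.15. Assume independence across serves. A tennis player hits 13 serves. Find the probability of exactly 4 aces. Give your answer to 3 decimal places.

X ~ Binomial(n=13, p=0.15).
P(X=4) = C(13,4) · p^4 · (1−p)^9
= 715 · 0.00050625 · 0.23162 = 0.08384

0.084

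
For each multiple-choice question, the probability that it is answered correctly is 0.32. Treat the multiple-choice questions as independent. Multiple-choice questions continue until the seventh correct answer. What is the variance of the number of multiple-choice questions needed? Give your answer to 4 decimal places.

Y = total multiple-choice questions until the seventh success; negative binomial with r=7, p=0.32.
Var(Y) = r(1−p)/p² = 7·0.68 / 0.32² = 46.484375

46.4844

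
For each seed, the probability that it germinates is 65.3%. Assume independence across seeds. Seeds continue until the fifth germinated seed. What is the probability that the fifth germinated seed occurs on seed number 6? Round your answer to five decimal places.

0.20600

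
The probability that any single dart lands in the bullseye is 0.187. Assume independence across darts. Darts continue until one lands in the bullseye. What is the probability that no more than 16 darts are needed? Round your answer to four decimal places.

Y = number of darts to the first success; geometric, p = 0.187.
P(Y ≤ 16) = 1 − (1−p)^16 = 1 − 0.036429 = 0.963571

0.9636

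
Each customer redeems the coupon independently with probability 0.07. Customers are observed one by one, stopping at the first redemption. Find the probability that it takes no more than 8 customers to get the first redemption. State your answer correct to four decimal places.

Y = number of customers to the first success; geometric, p = 0.07.
P(Y ≤ 8) = 1 − (1−p)^8 = 1 − 0.559582 = 0.440418

0.4404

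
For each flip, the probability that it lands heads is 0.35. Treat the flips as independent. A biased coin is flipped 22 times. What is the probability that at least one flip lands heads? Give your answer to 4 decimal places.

0.9999

P(at least one) = 1 − P(none) = 1 − (1 − 0.35)^22
= 1 − 0.000077 = 0.999923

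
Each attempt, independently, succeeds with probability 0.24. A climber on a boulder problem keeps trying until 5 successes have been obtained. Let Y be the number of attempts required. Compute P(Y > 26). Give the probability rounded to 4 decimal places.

0.2168

Needing more than 26 attempts ⇔ fewer than 5 successes in the first 26. With X ~ Binomial(26, 0.24), P(Y > 26) = P(X ≤ 4).
  k=0: C(26,0)·0.24^0·0.76^26 = 0.000796
  k=1: C(26,1)·0.24^1·0.76^25 = 0.006539
  k=2: C(26,2)·0.24^2·0.76^24 = 0.025813
  k=3: C(26,3)·0.24^3·0.76^23 = 0.065211
  k=4: C(26,4)·0.24^4·0.76^22 = 0.118409
P(X ≤ 4) = 0.216768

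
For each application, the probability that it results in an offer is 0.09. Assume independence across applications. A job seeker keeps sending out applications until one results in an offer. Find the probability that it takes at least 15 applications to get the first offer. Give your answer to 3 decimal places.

Y = number of applications to the first success; geometric, p = 0.09.
P(Y > 14) = P(first 14 all fail) = (1−p)^14 = 0.26704

0.267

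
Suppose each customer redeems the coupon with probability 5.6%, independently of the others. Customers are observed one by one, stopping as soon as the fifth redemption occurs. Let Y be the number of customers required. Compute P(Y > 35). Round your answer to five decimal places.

Needing more than 35 customers ⇔ fewer than 5 successes in the first 35. With X ~ Binomial(35, 0.056), P(Y > 35) = P(X ≤ 4).
  k=0: C(35,0)·0.056^0·0.944^35 = 0.1330515
  k=1: C(35,1)·0.056^1·0.944^34 = 0.2762510
  k=2: C(35,2)·0.056^2·0.944^33 = 0.2785921
  k=3: C(35,3)·0.056^3·0.944^32 = 0.1817932
  k=4: C(35,4)·0.056^4·0.944^31 = 0.0862747
P(X ≤ 4) = 0.9559625

0.95596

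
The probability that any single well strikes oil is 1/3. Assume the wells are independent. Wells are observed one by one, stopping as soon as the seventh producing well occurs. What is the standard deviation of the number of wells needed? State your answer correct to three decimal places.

6.481

Y = total wells until the seventh success; negative binomial with r=7, p=0.333333.
SD(Y) = √[r(1−p)/p²] = √(42.00000) = 6.48074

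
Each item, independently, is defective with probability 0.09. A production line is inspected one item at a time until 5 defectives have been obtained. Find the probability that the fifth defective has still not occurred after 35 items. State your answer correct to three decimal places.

Needing more than 35 items ⇔ fewer than 5 successes in the first 35. With X ~ Binomial(35, 0.09), P(Y > 35) = P(X ≤ 4).
  k=0: C(35,0)·0.09^0·0.91^35 = 0.03685
  k=1: C(35,1)·0.09^1·0.91^34 = 0.12756
  k=2: C(35,2)·0.09^2·0.91^33 = 0.21447
  k=3: C(35,3)·0.09^3·0.91^32 = 0.23333
  k=4: C(35,4)·0.09^4·0.91^31 = 0.18461
P(X ≤ 4) = 0.79682

0.797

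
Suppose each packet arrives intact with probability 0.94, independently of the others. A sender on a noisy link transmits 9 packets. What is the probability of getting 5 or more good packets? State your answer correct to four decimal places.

X ~ Binomial(9, 0.94); P(X ≥ 5) = Σ C(9,k) p^k (1−p)^(9−k) over k:
  k=5: C(9,5)·0.94^5·0.06^4 = 0.001198
  k=6: C(9,6)·0.94^6·0.06^3 = 0.012517
  k=7: C(9,7)·0.94^7·0.06^2 = 0.084043
  k=8: C(9,8)·0.94^8·0.06^1 = 0.329167
  k=9: C(9,9)·0.94^9·0.06^0 = 0.572995
Total = 0.999920

0.9999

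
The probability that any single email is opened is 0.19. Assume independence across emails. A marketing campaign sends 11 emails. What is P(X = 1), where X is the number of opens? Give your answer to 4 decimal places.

0.2541

X ~ Binomial(n=11, p=0.19).
P(X=1) = C(11,1) · p^1 · (1−p)^10
= 11 · 0.19 · 0.12158 = 0.254095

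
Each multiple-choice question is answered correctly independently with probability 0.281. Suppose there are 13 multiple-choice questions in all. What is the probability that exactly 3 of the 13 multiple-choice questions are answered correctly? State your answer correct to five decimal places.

0.23430

X ~ Binomial(n=13, p=0.281).
P(X=3) = C(13,3) · p^3 · (1−p)^10
= 286 · 0.022188 · 0.036922 = 0.2343009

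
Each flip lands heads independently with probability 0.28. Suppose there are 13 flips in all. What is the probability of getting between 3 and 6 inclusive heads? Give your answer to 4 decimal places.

0.7065

X ~ Binomial(13, 0.28); P(3 ≤ X ≤ 6) = Σ C(13,k) p^k (1−p)^(13−k) over k:
  k=3: C(13,3)·0.28^3·0.72^10 = 0.235053
  k=4: C(13,4)·0.28^4·0.72^9 = 0.228523
  k=5: C(13,5)·0.28^5·0.72^8 = 0.159966
  k=6: C(13,6)·0.28^6·0.72^7 = 0.082946
Total = 0.706488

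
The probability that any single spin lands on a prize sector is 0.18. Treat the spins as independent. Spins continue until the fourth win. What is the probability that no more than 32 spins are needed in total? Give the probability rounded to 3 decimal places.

Finishing within 32 spins ⇔ at least 4 successes in the first 32. With X ~ Binomial(32, 0.18), P(Y ≤ 32) = 1 − P(X ≤ 3).
  k=0: C(32,0)·0.18^0·0.82^32 = 0.00175
  k=1: C(32,1)·0.18^1·0.82^31 = 0.01226
  k=2: C(32,2)·0.18^2·0.82^30 = 0.04173
  k=3: C(32,3)·0.18^3·0.82^29 = 0.09160
1 − 0.14734 = 0.85266

0.853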